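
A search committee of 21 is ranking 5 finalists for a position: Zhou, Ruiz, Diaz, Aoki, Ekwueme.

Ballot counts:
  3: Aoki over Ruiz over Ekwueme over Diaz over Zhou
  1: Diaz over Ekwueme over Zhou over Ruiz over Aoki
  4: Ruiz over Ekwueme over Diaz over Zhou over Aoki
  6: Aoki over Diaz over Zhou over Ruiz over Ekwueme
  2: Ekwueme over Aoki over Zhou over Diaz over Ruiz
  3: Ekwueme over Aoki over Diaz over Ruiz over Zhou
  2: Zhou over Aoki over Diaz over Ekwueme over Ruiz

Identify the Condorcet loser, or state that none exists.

none

Pairwise majorities:
Zhou–Ruiz: Zhou 11–10.
Zhou vs Diaz: Zhou preferred on 2+2 = 4 ballots; Diaz wins 17–4.
Zhou vs Aoki: 7 to 14, Aoki.
Zhou vs Ekwueme: 6+2 = 8 for Zhou, 13 for Ekwueme — Ekwueme by 13–8.
Ruiz vs Diaz: Diaz, 14–7.
Ruiz vs Aoki: Ruiz preferred on 1+4 = 5 ballots; Aoki wins 16–5.
Ruiz–Ekwueme: Ruiz 13–8.
Diaz vs Aoki: Aoki wins 16–5.
Diaz–Ekwueme: Ekwueme 12–9.
Aoki vs Ekwueme: Aoki, 11–10.
No candidate is winless: Zhou beats Ruiz; Ruiz beats Ekwueme; Diaz beats Zhou; Aoki beats Zhou; Ekwueme beats Zhou. There is no Condorcet loser.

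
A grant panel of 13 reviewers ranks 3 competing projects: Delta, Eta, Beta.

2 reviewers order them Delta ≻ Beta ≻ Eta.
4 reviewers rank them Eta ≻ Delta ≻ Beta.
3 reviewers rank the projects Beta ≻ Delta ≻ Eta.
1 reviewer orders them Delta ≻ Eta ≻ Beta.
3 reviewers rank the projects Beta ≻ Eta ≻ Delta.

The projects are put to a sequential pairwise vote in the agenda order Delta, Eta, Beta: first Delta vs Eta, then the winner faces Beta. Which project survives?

Beta

Round 1: Delta vs Eta — 6–7, Eta advances.
Round 2: Eta vs Beta — 5–8, Beta advances.
Beta survives the agenda.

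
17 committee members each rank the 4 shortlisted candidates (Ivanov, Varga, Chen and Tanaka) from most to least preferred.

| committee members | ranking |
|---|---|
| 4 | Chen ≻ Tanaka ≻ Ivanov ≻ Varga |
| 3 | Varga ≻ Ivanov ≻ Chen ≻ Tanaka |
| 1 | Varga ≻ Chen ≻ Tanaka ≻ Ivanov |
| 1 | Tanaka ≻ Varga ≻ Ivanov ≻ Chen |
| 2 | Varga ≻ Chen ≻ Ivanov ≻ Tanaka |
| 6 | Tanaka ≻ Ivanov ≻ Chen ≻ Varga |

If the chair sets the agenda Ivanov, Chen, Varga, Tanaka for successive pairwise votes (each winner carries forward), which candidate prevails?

Round 1: Ivanov vs Chen — 10–7, Ivanov advances.
Round 2: Ivanov vs Varga — 10–7, Ivanov advances.
Round 3: Ivanov vs Tanaka — 5–12, Tanaka advances.
The agenda winner is Tanaka.

Tanaka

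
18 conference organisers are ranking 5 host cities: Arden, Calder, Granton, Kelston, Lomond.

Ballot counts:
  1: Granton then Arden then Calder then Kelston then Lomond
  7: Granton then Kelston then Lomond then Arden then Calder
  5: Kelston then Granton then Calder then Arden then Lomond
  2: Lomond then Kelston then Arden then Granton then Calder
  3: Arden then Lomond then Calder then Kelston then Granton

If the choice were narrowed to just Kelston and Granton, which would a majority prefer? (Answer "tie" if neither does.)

Ballots ranking Kelston above Granton: 5 + 2 + 3 = 10.
Ballots ranking Granton above Kelston: 18 − 10 = 8.
Kelston wins the head-to-head 10–8.

Kelston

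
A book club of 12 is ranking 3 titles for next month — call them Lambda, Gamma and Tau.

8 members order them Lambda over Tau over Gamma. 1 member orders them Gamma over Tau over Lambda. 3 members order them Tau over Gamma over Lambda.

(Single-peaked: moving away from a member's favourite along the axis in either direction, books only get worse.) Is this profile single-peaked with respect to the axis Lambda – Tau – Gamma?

yes

Axis positions: Lambda=1, Tau=2, Gamma=3.
Group 1 (peak Lambda at position 1): ranking walks positions 1-2-3, expanding outward from the peak — single-peaked.
Group 2 (peak Gamma at position 3): ranking walks positions 3-2-1, expanding outward from the peak — single-peaked.
Group 3 (peak Tau at position 2): ranking walks positions 2-3-1, expanding outward from the peak — single-peaked.
Every ranking is single-peaked on this axis.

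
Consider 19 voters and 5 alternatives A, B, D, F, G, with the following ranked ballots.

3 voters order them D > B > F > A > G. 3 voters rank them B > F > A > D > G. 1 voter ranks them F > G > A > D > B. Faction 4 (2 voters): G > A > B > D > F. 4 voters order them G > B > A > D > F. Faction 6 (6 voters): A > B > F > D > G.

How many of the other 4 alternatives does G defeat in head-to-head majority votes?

G against each rival (19 voters):
G–A: A 12–7.
G–B: B 12–7.
G–D: D 12–7.
G–F: F 13–6.
G beats no one; loses to A, B, D, F — 0 pairwise wins.

0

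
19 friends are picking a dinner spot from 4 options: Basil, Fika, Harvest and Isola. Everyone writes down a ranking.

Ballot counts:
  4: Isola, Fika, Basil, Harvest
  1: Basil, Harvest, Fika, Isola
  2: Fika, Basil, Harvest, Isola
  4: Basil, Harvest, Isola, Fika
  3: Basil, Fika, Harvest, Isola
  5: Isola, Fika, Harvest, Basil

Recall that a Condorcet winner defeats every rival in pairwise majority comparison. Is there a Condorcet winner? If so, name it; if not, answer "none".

Pairwise majorities:
Basil vs Fika: Fika wins 11–8.
Basil vs Harvest: 14 to 5, Basil.
Basil vs Isola: Basil wins 10–9.
Fika vs Harvest: 4+2+3+5 = 14 for Fika, 5 for Harvest — Fika by 14–5.
Fika vs Isola: 1+2+3 = 6 for Fika, 13 for Isola — Isola by 13–6.
Harvest vs Isola: Harvest is ranked higher on 1+2+4+3 = 10 ballots, Isola on 9. Harvest wins 10–9.
No restaurant is unbeaten: Basil loses to Fika; Fika loses to Isola; Harvest loses to Basil; Isola loses to Basil. In particular Basil beats Isola beats Fika beats Basil is a majority cycle — no Condorcet winner exists.

none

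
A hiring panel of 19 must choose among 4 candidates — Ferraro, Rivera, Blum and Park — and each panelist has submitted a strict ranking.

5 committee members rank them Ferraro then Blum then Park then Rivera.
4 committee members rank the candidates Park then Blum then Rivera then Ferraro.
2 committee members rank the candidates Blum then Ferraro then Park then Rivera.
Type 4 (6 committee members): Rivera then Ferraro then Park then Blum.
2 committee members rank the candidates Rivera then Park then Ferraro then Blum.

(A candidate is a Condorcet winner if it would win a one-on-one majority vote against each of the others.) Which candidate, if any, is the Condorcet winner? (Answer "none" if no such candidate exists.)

none

Pairwise majorities:
Ferraro vs Rivera: 7 to 12, Rivera.
Ferraro vs Blum: 5+6+2 = 13 for Ferraro, 6 for Blum — Ferraro by 13–6.
Ferraro vs Park: Ferraro is ranked higher on 5+2+6 = 13 ballots, Park on 6. Ferraro wins 13–6.
Rivera vs Blum: Rivera is ranked higher on 6+2 = 8 ballots, Blum on 11. Blum wins 11–8.
Rivera vs Park: 6+2 = 8 for Rivera, 11 for Park — Park by 11–8.
Blum vs Park: Blum is ranked higher on 5+2 = 7 ballots, Park on 12. Park wins 12–7.
No candidate is unbeaten: Ferraro loses to Rivera; Rivera loses to Blum; Blum loses to Ferraro; Park loses to Ferraro. In particular Ferraro → Blum → Rivera → Ferraro is a majority cycle — no Condorcet winner exists.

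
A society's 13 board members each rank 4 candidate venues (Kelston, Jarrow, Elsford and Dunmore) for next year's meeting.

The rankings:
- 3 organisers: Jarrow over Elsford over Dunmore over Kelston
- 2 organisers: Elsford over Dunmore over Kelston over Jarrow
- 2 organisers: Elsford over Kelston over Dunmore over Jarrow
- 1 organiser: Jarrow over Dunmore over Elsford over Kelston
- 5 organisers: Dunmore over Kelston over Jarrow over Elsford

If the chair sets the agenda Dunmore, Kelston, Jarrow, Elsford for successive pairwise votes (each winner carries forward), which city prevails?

Round 1: Dunmore vs Kelston — 11–2, Dunmore advances.
Round 2: Dunmore vs Jarrow — 9–4, Dunmore advances.
Round 3: Dunmore vs Elsford — 6–7, Elsford advances.
The agenda winner is Elsford.

Elsford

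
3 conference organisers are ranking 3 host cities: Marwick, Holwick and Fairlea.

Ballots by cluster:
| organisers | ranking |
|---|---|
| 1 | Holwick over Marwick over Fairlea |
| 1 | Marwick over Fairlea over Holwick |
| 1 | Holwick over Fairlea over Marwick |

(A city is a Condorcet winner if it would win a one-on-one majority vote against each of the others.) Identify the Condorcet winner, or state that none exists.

Holwick

Head-to-head results (3 organisers):
Marwick vs Holwick: 1 for Marwick, 2 for Holwick — Holwick by 2–1.
Marwick vs Fairlea: Marwick is ranked higher on 1+1 = 2 ballots, Fairlea on 1. Marwick wins 2–1.
Holwick vs Fairlea: Holwick preferred on 1+1 = 2 ballots; Holwick wins 2–1.
Holwick beats each of Marwick, Fairlea — Holwick is the Condorcet winner.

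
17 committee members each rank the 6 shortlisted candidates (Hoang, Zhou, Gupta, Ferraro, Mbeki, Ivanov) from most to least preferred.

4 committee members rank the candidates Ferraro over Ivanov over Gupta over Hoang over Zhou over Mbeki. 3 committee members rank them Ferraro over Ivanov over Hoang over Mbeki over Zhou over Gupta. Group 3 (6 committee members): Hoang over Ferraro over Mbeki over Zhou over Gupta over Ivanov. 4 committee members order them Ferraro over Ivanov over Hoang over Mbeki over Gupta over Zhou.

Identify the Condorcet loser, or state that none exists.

Pairwise majorities:
Hoang–Zhou: Hoang 17–0.
Hoang vs Gupta: Hoang, 13–4.
Hoang vs Ferraro: 6 to 11, Ferraro.
Hoang vs Mbeki: Hoang is ranked higher on 4+3+6+4 = 17 ballots, Mbeki on 0. Hoang wins 17–0.
Hoang vs Ivanov: Hoang preferred on 6 ballots; Ivanov wins 11–6.
Zhou vs Gupta: Zhou is ranked higher on 3+6 = 9 ballots, Gupta on 8. Zhou wins 9–8.
Zhou–Ferraro: Ferraro 17–0.
Zhou vs Mbeki: Mbeki, 13–4.
Zhou vs Ivanov: 6 for Zhou, 11 for Ivanov — Ivanov by 11–6.
Gupta–Ferraro: Ferraro 17–0.
Gupta vs Mbeki: Mbeki wins 13–4.
Gupta vs Ivanov: Ivanov, 11–6.
Ferraro vs Mbeki: 4+3+6+4 = 17 for Ferraro, 0 for Mbeki — Ferraro by 17–0.
Ferraro vs Ivanov: Ferraro is ranked higher on 4+3+6+4 = 17 ballots, Ivanov on 0. Ferraro wins 17–0.
Mbeki vs Ivanov: Mbeki preferred on 6 ballots; Ivanov wins 11–6.
Gupta is beaten in every head-to-head and is the Condorcet loser.

Gupta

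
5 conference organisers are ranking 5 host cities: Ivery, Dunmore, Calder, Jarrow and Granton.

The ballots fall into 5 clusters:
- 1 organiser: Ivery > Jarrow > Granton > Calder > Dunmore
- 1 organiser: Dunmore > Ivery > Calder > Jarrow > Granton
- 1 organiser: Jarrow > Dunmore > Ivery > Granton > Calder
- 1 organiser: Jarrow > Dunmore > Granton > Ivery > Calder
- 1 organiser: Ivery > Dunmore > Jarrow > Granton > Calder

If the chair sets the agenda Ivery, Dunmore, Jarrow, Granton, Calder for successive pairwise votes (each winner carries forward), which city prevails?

Jarrow

Round 1: Ivery vs Dunmore — 2–3, Dunmore advances.
Round 2: Dunmore vs Jarrow — 2–3, Jarrow advances.
Round 3: Jarrow vs Granton — 5–0, Jarrow advances.
Round 4: Jarrow vs Calder — 4–1, Jarrow advances.
The agenda winner is Jarrow.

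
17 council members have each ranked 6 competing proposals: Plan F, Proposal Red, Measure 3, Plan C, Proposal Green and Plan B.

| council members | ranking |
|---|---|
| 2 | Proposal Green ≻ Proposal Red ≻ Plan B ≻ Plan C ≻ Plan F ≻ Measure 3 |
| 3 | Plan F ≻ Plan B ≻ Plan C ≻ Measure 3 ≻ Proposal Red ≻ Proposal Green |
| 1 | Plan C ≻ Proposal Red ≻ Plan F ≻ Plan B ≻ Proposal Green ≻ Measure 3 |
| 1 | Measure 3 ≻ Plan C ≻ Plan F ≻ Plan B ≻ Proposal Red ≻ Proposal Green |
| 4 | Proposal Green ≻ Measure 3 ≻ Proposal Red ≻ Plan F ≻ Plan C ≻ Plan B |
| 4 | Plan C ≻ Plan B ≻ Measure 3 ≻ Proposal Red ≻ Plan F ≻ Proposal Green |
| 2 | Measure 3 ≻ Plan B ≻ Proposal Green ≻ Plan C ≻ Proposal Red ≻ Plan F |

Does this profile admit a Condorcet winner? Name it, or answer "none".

Head-to-head results (17 council members):
Plan F–Proposal Red: Proposal Red 13–4.
Plan F vs Measure 3: Measure 3, 11–6.
Plan F vs Plan C: Plan C wins 10–7.
Plan F vs Proposal Green: Plan F, 9–8.
Plan F–Plan B: Plan F 9–8.
Proposal Red–Measure 3: Measure 3 14–3.
Proposal Red vs Plan C: Plan C wins 11–6.
Proposal Red vs Proposal Green: Proposal Red, 9–8.
Proposal Red vs Plan B: Plan B, 10–7.
Measure 3–Plan C: Plan C 10–7.
Measure 3–Proposal Green: Measure 3 10–7.
Measure 3 vs Plan B: Plan B wins 10–7.
Plan C–Proposal Green: Plan C 9–8.
Plan C–Plan B: Plan C 10–7.
Proposal Green vs Plan B: Plan B, 11–6.
Only Plan C has no losses; Plan C is the Condorcet winner.

Plan C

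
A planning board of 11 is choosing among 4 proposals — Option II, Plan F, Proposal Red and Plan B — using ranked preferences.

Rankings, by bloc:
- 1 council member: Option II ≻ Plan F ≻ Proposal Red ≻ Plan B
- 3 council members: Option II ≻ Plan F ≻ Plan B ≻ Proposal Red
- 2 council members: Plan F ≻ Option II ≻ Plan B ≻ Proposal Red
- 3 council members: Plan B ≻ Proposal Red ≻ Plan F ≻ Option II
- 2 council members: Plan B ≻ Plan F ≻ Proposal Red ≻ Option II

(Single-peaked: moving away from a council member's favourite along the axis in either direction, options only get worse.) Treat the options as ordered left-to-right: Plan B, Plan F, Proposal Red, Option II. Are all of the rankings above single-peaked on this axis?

Axis positions: Plan B=1, Plan F=2, Proposal Red=3, Option II=4.
Bloc 1: ranking walks positions 4-2-3-1; Plan F is ranked above Proposal Red even though Proposal Red lies between Plan F and the peak Option II on the axis — preferences dip and rise again. Not single-peaked.
Bloc 2: ranking walks positions 4-2-1-3; Plan F is ranked above Proposal Red even though Proposal Red lies between Plan F and the peak Option II on the axis — preferences dip and rise again. Not single-peaked.
Bloc 3: ranking walks positions 2-4-1-3; Option II is ranked above Proposal Red even though Proposal Red lies between Option II and the peak Plan F on the axis — preferences dip and rise again. Not single-peaked.
Bloc 4: ranking walks positions 1-3-2-4; Proposal Red is ranked above Plan F even though Plan F lies between Proposal Red and the peak Plan B on the axis — preferences dip and rise again. Not single-peaked.
Bloc 5 (peak Plan B at position 1): ranking walks positions 1-2-3-4, expanding outward from the peak — single-peaked.
Bloc 1 violates single-peakedness, so the profile is not single-peaked on this axis.

no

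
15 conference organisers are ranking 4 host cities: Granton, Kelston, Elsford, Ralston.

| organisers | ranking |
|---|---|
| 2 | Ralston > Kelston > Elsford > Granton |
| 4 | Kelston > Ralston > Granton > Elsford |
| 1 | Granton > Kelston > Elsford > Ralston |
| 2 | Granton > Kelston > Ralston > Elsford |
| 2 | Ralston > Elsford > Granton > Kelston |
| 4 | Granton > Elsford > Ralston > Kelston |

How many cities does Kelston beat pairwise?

Kelston against each rival (15 organisers):
Kelston vs Granton: Granton, 9–6.
Kelston vs Elsford: Kelston wins 9–6.
Kelston vs Ralston: Ralston, 8–7.
Kelston beats Elsford; loses to Granton, Ralston — 1 pairwise win.

1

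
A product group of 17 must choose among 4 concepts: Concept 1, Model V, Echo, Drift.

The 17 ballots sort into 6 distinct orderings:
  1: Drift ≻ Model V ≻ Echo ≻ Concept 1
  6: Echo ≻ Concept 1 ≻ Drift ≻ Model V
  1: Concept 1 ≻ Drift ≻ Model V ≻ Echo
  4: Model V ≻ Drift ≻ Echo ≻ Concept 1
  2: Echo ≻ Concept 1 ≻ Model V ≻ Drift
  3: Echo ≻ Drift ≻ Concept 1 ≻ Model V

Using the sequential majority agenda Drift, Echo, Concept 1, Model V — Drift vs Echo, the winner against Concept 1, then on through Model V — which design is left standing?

Echo

Round 1: Drift vs Echo — 6–11, Echo advances.
Round 2: Echo vs Concept 1 — 16–1, Echo advances.
Round 3: Echo vs Model V — 11–6, Echo advances.
Echo survives the agenda.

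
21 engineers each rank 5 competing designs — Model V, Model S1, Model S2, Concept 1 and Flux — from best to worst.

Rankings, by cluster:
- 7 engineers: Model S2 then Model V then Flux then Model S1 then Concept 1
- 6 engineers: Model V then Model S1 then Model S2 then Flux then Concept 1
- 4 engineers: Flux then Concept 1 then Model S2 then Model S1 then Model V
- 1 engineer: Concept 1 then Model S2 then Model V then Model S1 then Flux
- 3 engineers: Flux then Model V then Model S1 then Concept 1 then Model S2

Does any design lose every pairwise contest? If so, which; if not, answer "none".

Pairwise majorities:
Model V–Model S1: Model V 17–4.
Model V vs Model S2: 9 to 12, Model S2.
Model V vs Concept 1: Model V, 16–5.
Model V vs Flux: 14 to 7, Model V.
Model S1–Model S2: Model S2 12–9.
Model S1 vs Concept 1: 7+6+3 = 16 for Model S1, 5 for Concept 1 — Model S1 by 16–5.
Model S1 vs Flux: Flux wins 14–7.
Model S2 vs Concept 1: Model S2 preferred on 7+6 = 13 ballots; Model S2 wins 13–8.
Model S2 vs Flux: 7+6+1 = 14 for Model S2, 7 for Flux — Model S2 by 14–7.
Concept 1 vs Flux: 1 for Concept 1, 20 for Flux — Flux by 20–1.
Concept 1 is beaten in every head-to-head and is the Condorcet loser.

Concept 1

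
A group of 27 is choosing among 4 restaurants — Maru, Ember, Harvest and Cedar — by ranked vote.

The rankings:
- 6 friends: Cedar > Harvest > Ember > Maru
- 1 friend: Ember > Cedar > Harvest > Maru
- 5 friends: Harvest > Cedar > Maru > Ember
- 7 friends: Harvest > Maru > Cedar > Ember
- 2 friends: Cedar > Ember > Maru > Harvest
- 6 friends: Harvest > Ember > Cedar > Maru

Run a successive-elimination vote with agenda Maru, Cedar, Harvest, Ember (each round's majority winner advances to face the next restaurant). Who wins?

Harvest

Round 1: Maru vs Cedar — 7–20, Cedar advances.
Round 2: Cedar vs Harvest — 9–18, Harvest advances.
Round 3: Harvest vs Ember — 24–3, Harvest advances.
Harvest survives the agenda.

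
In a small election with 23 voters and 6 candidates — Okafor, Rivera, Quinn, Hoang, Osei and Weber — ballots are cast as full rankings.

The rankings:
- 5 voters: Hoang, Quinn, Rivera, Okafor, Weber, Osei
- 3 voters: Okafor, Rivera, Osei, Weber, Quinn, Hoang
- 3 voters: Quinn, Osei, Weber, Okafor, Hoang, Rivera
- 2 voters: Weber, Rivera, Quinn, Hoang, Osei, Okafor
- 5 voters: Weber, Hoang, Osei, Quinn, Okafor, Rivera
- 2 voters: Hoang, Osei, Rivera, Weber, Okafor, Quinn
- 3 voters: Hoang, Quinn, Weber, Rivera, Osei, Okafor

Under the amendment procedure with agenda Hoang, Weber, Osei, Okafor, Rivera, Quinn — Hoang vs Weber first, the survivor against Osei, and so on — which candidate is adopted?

Weber

Round 1: Hoang vs Weber — 10–13, Weber advances.
Round 2: Weber vs Osei — 15–8, Weber advances.
Round 3: Weber vs Okafor — 15–8, Weber advances.
Round 4: Weber vs Rivera — 13–10, Weber advances.
Round 5: Weber vs Quinn — 12–11, Weber advances.
The agenda winner is Weber.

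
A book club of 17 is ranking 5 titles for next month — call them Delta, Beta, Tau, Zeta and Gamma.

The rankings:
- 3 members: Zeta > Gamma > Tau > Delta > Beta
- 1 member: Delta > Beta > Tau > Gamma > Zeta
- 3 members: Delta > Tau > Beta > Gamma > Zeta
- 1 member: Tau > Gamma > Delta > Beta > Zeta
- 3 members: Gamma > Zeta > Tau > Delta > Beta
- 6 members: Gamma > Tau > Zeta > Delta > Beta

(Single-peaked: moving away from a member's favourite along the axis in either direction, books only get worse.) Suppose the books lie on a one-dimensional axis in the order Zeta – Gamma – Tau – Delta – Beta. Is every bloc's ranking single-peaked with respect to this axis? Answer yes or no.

yes

Axis positions: Zeta=1, Gamma=2, Tau=3, Delta=4, Beta=5.
Bloc 1 (peak Zeta at position 1): ranking walks positions 1-2-3-4-5, expanding outward from the peak — single-peaked.
Bloc 2 (peak Delta at position 4): ranking walks positions 4-5-3-2-1, expanding outward from the peak — single-peaked.
Bloc 3 (peak Delta at position 4): ranking walks positions 4-3-5-2-1, expanding outward from the peak — single-peaked.
Bloc 4 (peak Tau at position 3): ranking walks positions 3-2-4-5-1, expanding outward from the peak — single-peaked.
Bloc 5 (peak Gamma at position 2): ranking walks positions 2-1-3-4-5, expanding outward from the peak — single-peaked.
Bloc 6 (peak Gamma at position 2): ranking walks positions 2-3-1-4-5, expanding outward from the peak — single-peaked.
Every ranking is single-peaked on this axis.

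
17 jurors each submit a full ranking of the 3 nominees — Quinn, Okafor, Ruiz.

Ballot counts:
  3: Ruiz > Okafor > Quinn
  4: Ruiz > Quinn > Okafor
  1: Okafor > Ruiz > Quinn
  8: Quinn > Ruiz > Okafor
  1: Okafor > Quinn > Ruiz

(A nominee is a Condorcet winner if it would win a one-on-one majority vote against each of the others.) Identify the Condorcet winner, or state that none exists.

Quinn

Pairwise majorities:
Quinn vs Okafor: 12 to 5, Quinn.
Quinn vs Ruiz: Quinn is ranked higher on 8+1 = 9 ballots, Ruiz on 8. Quinn wins 9–8.
Okafor vs Ruiz: Ruiz wins 15–2.
Only Quinn has no losses; Quinn is the Condorcet winner.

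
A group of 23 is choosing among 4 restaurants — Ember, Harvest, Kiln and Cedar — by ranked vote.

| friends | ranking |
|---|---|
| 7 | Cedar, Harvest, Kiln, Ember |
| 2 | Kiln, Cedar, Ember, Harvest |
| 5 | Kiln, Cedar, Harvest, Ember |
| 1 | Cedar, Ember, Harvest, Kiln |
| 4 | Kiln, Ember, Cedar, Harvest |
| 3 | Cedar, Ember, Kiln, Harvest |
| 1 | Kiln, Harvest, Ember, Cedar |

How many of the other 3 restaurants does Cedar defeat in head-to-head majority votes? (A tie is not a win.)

2

Cedar against each rival (23 friends):
Cedar vs Ember: Cedar is ranked higher on 7+2+5+1+3 = 18 ballots, Ember on 5. Cedar wins 18–5.
Cedar vs Harvest: Cedar wins 22–1.
Cedar vs Kiln: 7+1+3 = 11 for Cedar, 12 for Kiln — Kiln by 12–11.
Cedar beats Ember, Harvest; loses to Kiln — 2 pairwise wins.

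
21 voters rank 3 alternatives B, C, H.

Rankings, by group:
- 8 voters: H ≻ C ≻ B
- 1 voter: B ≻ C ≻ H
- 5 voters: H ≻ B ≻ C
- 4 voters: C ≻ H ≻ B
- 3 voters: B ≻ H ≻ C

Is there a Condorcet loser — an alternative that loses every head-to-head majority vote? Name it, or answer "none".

Head-to-head results (21 voters):
B vs C: C wins 12–9.
B vs H: H, 17–4.
C–H: H 16–5.
B loses to every other alternative — it is the Condorcet loser.

B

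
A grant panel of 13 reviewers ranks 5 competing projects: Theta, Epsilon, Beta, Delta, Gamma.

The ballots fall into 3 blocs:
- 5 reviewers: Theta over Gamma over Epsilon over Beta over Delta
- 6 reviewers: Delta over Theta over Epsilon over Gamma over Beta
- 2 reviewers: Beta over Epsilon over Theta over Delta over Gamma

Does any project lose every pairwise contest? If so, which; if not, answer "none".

none

Pairwise majorities:
Theta–Epsilon: Theta 11–2.
Theta vs Beta: Theta preferred on 5+6 = 11 ballots; Theta wins 11–2.
Theta–Delta: Theta 7–6.
Theta vs Gamma: Theta preferred on 5+6+2 = 13 ballots; Theta wins 13–0.
Epsilon vs Beta: 11 to 2, Epsilon.
Epsilon vs Delta: 7 to 6, Epsilon.
Epsilon–Gamma: Epsilon 8–5.
Beta vs Delta: 7 to 6, Beta.
Beta vs Gamma: Gamma wins 11–2.
Delta vs Gamma: 8 to 5, Delta.
No project is winless: Theta beats Epsilon; Epsilon beats Beta; Beta beats Delta; Delta beats Gamma; Gamma beats Beta. There is no Condorcet loser.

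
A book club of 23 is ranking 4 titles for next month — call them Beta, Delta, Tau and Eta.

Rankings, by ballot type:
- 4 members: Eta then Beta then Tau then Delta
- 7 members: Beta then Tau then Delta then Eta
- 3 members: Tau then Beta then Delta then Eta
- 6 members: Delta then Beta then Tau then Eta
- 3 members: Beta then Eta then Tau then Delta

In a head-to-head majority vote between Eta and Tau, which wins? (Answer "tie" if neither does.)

Ballots ranking Eta above Tau: 4 + 3 = 7.
Ballots ranking Tau above Eta: 23 − 7 = 16.
Tau wins the head-to-head 16–7.

Tau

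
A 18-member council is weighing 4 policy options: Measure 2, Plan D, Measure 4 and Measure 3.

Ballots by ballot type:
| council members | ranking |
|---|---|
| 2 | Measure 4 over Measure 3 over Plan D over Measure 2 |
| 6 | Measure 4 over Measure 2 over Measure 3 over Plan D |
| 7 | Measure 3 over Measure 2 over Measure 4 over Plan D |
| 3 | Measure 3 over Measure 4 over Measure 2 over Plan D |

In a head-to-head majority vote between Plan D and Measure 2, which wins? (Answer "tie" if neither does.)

Ballots ranking Plan D above Measure 2: 2.
Ballots ranking Measure 2 above Plan D: 18 − 2 = 16.
Measure 2 wins the head-to-head 16–2.

Measure 2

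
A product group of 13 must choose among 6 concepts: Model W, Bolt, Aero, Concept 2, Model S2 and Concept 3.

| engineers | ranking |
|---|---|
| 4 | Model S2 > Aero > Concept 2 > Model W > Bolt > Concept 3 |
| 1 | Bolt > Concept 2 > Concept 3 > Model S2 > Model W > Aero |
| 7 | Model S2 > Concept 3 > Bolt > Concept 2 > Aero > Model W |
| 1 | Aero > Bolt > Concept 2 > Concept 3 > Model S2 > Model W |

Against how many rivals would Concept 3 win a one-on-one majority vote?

Concept 3 against each rival (13 engineers):
Concept 3 vs Model W: Concept 3 wins 9–4.
Concept 3–Bolt: Concept 3 7–6.
Concept 3 vs Aero: Concept 3 preferred on 1+7 = 8 ballots; Concept 3 wins 8–5.
Concept 3 vs Concept 2: Concept 3 preferred on 7 ballots; Concept 3 wins 7–6.
Concept 3 vs Model S2: Concept 3 preferred on 1+1 = 2 ballots; Model S2 wins 11–2.
Concept 3 beats Model W, Bolt, Aero, Concept 2; loses to Model S2 — 4 pairwise wins.

4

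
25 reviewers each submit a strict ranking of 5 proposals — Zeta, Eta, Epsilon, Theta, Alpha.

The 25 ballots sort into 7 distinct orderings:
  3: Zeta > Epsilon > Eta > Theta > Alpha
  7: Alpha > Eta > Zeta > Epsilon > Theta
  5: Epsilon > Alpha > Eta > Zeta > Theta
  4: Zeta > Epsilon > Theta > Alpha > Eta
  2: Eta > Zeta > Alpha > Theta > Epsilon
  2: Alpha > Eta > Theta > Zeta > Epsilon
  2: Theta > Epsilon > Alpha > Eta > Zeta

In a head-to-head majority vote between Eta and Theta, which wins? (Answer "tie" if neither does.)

Eta

Ballots ranking Eta above Theta: 3 + 7 + 5 + 2 + 2 = 19.
Ballots ranking Theta above Eta: 25 − 19 = 6.
Eta wins the head-to-head 19–6.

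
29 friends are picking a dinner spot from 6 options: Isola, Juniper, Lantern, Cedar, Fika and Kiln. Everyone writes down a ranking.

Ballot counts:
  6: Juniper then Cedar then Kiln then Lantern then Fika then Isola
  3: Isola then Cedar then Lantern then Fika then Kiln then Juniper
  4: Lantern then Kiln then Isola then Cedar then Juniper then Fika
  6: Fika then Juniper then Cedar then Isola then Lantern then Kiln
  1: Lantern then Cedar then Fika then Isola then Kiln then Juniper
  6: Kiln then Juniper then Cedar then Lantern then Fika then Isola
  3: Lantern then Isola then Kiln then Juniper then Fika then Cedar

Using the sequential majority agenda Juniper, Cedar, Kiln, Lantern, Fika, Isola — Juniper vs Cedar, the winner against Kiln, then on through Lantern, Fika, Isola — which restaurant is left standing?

Round 1: Juniper vs Cedar — 21–8, Juniper advances.
Round 2: Juniper vs Kiln — 12–17, Kiln advances.
Round 3: Kiln vs Lantern — 12–17, Lantern advances.
Round 4: Lantern vs Fika — 23–6, Lantern advances.
Round 5: Lantern vs Isola — 20–9, Lantern advances.
The agenda winner is Lantern.

Lantern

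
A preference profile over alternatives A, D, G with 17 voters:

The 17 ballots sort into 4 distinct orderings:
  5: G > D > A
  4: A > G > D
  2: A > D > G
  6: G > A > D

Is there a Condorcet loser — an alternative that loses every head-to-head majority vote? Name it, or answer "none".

Pairwise majorities:
A vs D: A, 12–5.
A vs G: G wins 11–6.
D vs G: G wins 15–2.
D is beaten in every head-to-head and is the Condorcet loser.

D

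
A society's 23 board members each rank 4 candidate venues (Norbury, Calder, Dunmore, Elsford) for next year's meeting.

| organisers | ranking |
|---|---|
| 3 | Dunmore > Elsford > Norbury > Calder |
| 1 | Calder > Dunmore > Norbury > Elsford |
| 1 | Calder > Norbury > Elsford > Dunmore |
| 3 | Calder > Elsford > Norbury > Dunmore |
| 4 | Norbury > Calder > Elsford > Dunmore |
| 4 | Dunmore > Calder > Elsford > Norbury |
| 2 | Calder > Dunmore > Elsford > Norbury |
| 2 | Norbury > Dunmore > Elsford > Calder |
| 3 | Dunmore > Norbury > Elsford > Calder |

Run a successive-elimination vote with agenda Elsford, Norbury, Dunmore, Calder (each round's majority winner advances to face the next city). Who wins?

Dunmore

Round 1: Elsford vs Norbury — 12–11, Elsford advances.
Round 2: Elsford vs Dunmore — 8–15, Dunmore advances.
Round 3: Dunmore vs Calder — 12–11, Dunmore advances.
Dunmore survives the agenda.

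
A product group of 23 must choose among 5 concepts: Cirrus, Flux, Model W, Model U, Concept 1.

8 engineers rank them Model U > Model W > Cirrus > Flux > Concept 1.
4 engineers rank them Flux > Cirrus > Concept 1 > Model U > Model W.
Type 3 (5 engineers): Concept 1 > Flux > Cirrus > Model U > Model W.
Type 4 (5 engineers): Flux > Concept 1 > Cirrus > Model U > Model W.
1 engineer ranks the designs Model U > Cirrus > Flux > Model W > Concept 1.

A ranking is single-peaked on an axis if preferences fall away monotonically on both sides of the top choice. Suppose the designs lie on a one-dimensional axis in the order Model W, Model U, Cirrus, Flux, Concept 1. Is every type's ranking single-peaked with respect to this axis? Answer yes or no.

Axis positions: Model W=1, Model U=2, Cirrus=3, Flux=4, Concept 1=5.
Type 1 (peak Model U at position 2): ranking walks positions 2-1-3-4-5, expanding outward from the peak — single-peaked.
Type 2 (peak Flux at position 4): ranking walks positions 4-3-5-2-1, expanding outward from the peak — single-peaked.
Type 3 (peak Concept 1 at position 5): ranking walks positions 5-4-3-2-1, expanding outward from the peak — single-peaked.
Type 4 (peak Flux at position 4): ranking walks positions 4-5-3-2-1, expanding outward from the peak — single-peaked.
Type 5 (peak Model U at position 2): ranking walks positions 2-3-4-1-5, expanding outward from the peak — single-peaked.
Every ranking is single-peaked on this axis.

yes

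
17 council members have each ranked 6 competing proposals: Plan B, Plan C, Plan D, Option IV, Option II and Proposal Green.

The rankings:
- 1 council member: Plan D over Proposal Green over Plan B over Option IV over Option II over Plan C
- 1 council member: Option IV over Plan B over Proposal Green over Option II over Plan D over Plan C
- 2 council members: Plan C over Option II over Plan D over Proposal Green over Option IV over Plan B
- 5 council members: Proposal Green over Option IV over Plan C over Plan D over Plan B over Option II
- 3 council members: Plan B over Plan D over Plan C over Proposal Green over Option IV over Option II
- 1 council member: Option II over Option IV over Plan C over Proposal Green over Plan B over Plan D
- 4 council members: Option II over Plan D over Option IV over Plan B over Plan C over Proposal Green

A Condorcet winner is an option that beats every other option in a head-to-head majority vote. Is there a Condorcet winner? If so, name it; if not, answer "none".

Pairwise majorities:
Plan B vs Plan C: Plan B wins 9–8.
Plan B vs Plan D: Plan D, 12–5.
Plan B vs Option IV: Option IV wins 13–4.
Plan B vs Option II: Plan B wins 10–7.
Plan B–Proposal Green: Proposal Green 9–8.
Plan C–Plan D: Plan D 9–8.
Plan C vs Option IV: Option IV wins 12–5.
Plan C vs Option II: Plan C wins 10–7.
Plan C–Proposal Green: Plan C 10–7.
Plan D vs Option IV: Plan D wins 10–7.
Plan D–Option II: Plan D 9–8.
Plan D–Proposal Green: Plan D 10–7.
Option IV–Option II: Option IV 10–7.
Option IV vs Proposal Green: Proposal Green, 11–6.
Option II–Proposal Green: Proposal Green 10–7.
Plan D wins every pairwise contest, so Plan D is the Condorcet winner.

Plan D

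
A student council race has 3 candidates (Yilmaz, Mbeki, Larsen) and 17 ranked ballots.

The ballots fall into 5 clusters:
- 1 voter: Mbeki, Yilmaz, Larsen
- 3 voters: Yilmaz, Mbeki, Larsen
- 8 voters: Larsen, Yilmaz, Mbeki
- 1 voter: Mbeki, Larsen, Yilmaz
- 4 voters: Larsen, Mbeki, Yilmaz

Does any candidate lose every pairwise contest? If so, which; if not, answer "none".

Pairwise majorities:
Yilmaz–Mbeki: Yilmaz 11–6.
Yilmaz–Larsen: Larsen 13–4.
Mbeki vs Larsen: Larsen, 12–5.
Only Mbeki has no wins; Mbeki is the Condorcet loser.

Mbeki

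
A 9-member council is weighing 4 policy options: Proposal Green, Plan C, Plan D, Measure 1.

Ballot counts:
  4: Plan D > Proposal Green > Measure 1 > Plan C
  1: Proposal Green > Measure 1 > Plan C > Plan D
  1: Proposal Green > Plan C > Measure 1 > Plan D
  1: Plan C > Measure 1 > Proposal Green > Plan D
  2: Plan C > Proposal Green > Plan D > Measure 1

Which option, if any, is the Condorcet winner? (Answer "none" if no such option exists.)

Pairwise majorities:
Proposal Green vs Plan C: Proposal Green wins 6–3.
Proposal Green vs Plan D: Proposal Green preferred on 1+1+1+2 = 5 ballots; Proposal Green wins 5–4.
Proposal Green vs Measure 1: Proposal Green, 8–1.
Plan C vs Plan D: Plan C is ranked higher on 1+1+1+2 = 5 ballots, Plan D on 4. Plan C wins 5–4.
Plan C vs Measure 1: Plan C preferred on 1+1+2 = 4 ballots; Measure 1 wins 5–4.
Plan D vs Measure 1: Plan D preferred on 4+2 = 6 ballots; Plan D wins 6–3.
Proposal Green defeats every rival head-to-head and is the Condorcet winner.

Proposal Green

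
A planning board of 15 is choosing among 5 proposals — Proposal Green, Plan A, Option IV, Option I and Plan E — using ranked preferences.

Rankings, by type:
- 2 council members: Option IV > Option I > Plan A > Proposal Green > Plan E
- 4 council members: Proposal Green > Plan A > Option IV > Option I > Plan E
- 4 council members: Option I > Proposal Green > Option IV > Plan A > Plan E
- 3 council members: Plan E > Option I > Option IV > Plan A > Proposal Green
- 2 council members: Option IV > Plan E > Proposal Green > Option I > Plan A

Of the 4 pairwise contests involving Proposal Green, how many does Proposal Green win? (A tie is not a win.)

Proposal Green against each rival (15 council members):
Proposal Green vs Plan A: Proposal Green, 10–5.
Proposal Green vs Option IV: Proposal Green wins 8–7.
Proposal Green–Option I: Option I 9–6.
Proposal Green vs Plan E: 2+4+4 = 10 for Proposal Green, 5 for Plan E — Proposal Green by 10–5.
Proposal Green beats Plan A, Option IV, Plan E; loses to Option I — 3 pairwise wins.

3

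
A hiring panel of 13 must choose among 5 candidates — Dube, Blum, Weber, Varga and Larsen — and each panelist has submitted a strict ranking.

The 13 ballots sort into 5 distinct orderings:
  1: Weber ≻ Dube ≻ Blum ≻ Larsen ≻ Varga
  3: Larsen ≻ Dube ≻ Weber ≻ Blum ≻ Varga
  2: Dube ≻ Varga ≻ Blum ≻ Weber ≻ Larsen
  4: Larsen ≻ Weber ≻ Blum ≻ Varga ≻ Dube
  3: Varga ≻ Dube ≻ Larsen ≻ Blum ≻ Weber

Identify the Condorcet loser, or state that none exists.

Head-to-head results (13 committee members):
Dube vs Blum: 9 to 4, Dube.
Dube vs Weber: Dube, 8–5.
Dube vs Varga: 6 to 7, Varga.
Dube vs Larsen: Larsen wins 7–6.
Blum vs Weber: Weber, 8–5.
Blum vs Varga: Blum, 8–5.
Blum vs Larsen: Larsen, 10–3.
Weber vs Varga: Weber wins 8–5.
Weber vs Larsen: 3 to 10, Larsen.
Varga vs Larsen: Larsen, 8–5.
Each candidate has at least one pairwise win (Dube beats Blum; Blum beats Varga; Weber beats Blum; Varga beats Dube; Larsen beats Dube) — no Condorcet loser.

none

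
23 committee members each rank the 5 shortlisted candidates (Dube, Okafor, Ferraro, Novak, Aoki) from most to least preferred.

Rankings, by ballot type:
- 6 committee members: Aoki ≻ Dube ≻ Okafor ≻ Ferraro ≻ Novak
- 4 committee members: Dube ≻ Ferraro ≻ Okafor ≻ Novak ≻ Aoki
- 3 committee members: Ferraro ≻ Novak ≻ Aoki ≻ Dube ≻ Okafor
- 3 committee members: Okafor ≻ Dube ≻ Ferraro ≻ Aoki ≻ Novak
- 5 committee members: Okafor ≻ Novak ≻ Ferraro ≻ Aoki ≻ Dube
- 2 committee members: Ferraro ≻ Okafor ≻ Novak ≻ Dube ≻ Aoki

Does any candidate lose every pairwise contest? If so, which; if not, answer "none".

Head-to-head results (23 committee members):
Dube–Okafor: Dube 13–10.
Dube vs Ferraro: Dube wins 13–10.
Dube vs Novak: 6+4+3 = 13 for Dube, 10 for Novak — Dube by 13–10.
Dube vs Aoki: 9 to 14, Aoki.
Okafor vs Ferraro: Okafor preferred on 6+3+5 = 14 ballots; Okafor wins 14–9.
Okafor vs Novak: Okafor is ranked higher on 6+4+3+5+2 = 20 ballots, Novak on 3. Okafor wins 20–3.
Okafor vs Aoki: Okafor preferred on 4+3+5+2 = 14 ballots; Okafor wins 14–9.
Ferraro vs Novak: 18 to 5, Ferraro.
Ferraro–Aoki: Ferraro 17–6.
Novak–Aoki: Novak 14–9.
Each candidate has at least one pairwise win (Dube beats Okafor; Okafor beats Ferraro; Ferraro beats Novak; Novak beats Aoki; Aoki beats Dube) — no Condorcet loser.

none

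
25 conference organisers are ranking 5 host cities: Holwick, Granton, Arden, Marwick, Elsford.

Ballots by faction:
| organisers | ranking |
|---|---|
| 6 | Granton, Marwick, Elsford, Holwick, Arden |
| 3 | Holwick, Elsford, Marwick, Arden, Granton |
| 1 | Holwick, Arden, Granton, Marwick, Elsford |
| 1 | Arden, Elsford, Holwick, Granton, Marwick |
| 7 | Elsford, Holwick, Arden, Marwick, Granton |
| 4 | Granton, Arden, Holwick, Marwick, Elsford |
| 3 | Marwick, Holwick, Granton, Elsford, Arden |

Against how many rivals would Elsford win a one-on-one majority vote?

2

Elsford against each rival (25 organisers):
Elsford vs Holwick: Elsford preferred on 6+1+7 = 14 ballots; Elsford wins 14–11.
Elsford vs Granton: Elsford is ranked higher on 3+1+7 = 11 ballots, Granton on 14. Granton wins 14–11.
Elsford vs Arden: Elsford is ranked higher on 6+3+7+3 = 19 ballots, Arden on 6. Elsford wins 19–6.
Elsford vs Marwick: Marwick, 14–11.
Elsford beats Holwick, Arden; loses to Granton, Marwick — 2 pairwise wins.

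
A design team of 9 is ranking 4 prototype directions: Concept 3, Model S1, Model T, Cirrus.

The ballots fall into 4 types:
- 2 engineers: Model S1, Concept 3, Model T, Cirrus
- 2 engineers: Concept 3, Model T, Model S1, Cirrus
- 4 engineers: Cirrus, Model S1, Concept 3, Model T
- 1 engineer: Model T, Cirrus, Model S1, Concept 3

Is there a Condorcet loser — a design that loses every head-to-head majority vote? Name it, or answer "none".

Head-to-head results (9 engineers):
Concept 3 vs Model S1: 2 for Concept 3, 7 for Model S1 — Model S1 by 7–2.
Concept 3 vs Model T: 2+2+4 = 8 for Concept 3, 1 for Model T — Concept 3 by 8–1.
Concept 3 vs Cirrus: Cirrus wins 5–4.
Model S1 vs Model T: Model S1 is ranked higher on 2+4 = 6 ballots, Model T on 3. Model S1 wins 6–3.
Model S1–Cirrus: Cirrus 5–4.
Model T vs Cirrus: Model T wins 5–4.
Every design wins at least one matchup (Concept 3 beats Model T; Model S1 beats Concept 3; Model T beats Cirrus; Cirrus beats Concept 3), so there is no Condorcet loser.

none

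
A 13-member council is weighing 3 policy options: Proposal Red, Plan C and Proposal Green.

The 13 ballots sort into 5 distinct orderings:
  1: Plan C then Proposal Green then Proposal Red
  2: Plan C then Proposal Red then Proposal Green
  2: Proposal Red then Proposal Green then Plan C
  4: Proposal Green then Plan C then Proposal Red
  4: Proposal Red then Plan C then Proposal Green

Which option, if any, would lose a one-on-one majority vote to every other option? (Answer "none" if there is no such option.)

Proposal Green

Head-to-head results (13 council members):
Proposal Red vs Plan C: 2+4 = 6 for Proposal Red, 7 for Plan C — Plan C by 7–6.
Proposal Red–Proposal Green: Proposal Red 8–5.
Plan C vs Proposal Green: 1+2+4 = 7 for Plan C, 6 for Proposal Green — Plan C by 7–6.
Only Proposal Green has no wins; Proposal Green is the Condorcet loser.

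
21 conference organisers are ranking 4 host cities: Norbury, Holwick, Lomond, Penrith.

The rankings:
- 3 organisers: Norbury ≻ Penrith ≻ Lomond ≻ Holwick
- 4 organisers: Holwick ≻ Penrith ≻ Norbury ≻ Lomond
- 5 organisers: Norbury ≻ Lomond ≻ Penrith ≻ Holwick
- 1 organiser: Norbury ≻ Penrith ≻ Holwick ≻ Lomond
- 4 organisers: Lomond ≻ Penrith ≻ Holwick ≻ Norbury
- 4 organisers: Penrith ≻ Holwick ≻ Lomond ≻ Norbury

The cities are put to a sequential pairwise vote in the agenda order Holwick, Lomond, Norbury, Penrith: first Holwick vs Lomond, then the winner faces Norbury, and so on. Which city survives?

Round 1: Holwick vs Lomond — 9–12, Lomond advances.
Round 2: Lomond vs Norbury — 8–13, Norbury advances.
Round 3: Norbury vs Penrith — 9–12, Penrith advances.
Penrith survives the agenda.

Penrith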